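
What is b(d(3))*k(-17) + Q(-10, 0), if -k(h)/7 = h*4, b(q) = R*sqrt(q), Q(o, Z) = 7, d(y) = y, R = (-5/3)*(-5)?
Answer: 7 + 11900*sqrt(3)/3 ≈ 6877.5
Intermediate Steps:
R = 25/3 (R = ((1/3)*(-5))*(-5) = -5/3*(-5) = 25/3 ≈ 8.3333)
b(q) = 25*sqrt(q)/3
k(h) = -28*h (k(h) = -7*h*4 = -28*h)
b(d(3))*k(-17) + Q(-10, 0) = (25*sqrt(3)/3)*(-28*(-17)) + 7 = (25*sqrt(3)/3)*476 + 7 = 11900*sqrt(3)/3 + 7 = 7 + 11900*sqrt(3)/3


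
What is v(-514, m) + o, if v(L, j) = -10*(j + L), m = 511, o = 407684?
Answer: 407714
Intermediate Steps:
v(L, j) = -10*L - 10*j (v(L, j) = -10*(L + j) = -10*L - 10*j)
v(-514, m) + o = (-10*(-514) - 10*511) + 407684 = (5140 - 5110) + 407684 = 30 + 407684 = 407714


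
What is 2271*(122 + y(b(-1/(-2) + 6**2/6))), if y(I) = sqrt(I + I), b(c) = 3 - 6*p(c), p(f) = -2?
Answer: 277062 + 2271*sqrt(30) ≈ 2.8950e+5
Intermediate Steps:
b(c) = 15 (b(c) = 3 - 6*(-2) = 3 - 2*(-6) = 3 + 12 = 15)
y(I) = sqrt(2)*sqrt(I) (y(I) = sqrt(2*I) = sqrt(2)*sqrt(I))
2271*(122 + y(b(-1/(-2) + 6**2/6))) = 2271*(122 + sqrt(2)*sqrt(15)) = 2271*(122 + sqrt(30)) = 277062 + 2271*sqrt(30)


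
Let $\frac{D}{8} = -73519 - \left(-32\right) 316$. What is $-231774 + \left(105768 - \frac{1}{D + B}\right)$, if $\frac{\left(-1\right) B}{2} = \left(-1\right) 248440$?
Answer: $- \frac{1307438255}{10376} \approx -1.2601 \cdot 10^{5}$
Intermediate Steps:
$B = 496880$ ($B = - 2 \left(\left(-1\right) 248440\right) = \left(-2\right) \left(-248440\right) = 496880$)
$D = -507256$ ($D = 8 \left(-73519 - \left(-32\right) 316\right) = 8 \left(-73519 - -10112\right) = 8 \left(-73519 + 10112\right) = 8 \left(-63407\right) = -507256$)
$-231774 + \left(105768 - \frac{1}{D + B}\right) = -231774 + \left(105768 - \frac{1}{-507256 + 496880}\right) = -231774 + \left(105768 - \frac{1}{-10376}\right) = -231774 + \left(105768 - - \frac{1}{10376}\right) = -231774 + \left(105768 + \frac{1}{10376}\right) = -231774 + \frac{1097448769}{10376} = - \frac{1307438255}{10376}$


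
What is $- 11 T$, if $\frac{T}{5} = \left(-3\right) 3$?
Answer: $495$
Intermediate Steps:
$T = -45$ ($T = 5 \left(\left(-3\right) 3\right) = 5 \left(-9\right) = -45$)
$- 11 T = \left(-11\right) \left(-45\right) = 495$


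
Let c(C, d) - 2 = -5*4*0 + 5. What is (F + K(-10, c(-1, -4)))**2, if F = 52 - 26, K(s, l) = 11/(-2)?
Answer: 1681/4 ≈ 420.25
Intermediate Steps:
c(C, d) = 7 (c(C, d) = 2 + (-5*4*0 + 5) = 2 + (-20*0 + 5) = 2 + (0 + 5) = 2 + 5 = 7)
K(s, l) = -11/2 (K(s, l) = 11*(-1/2) = -11/2)
F = 26
(F + K(-10, c(-1, -4)))**2 = (26 - 11/2)**2 = (41/2)**2 = 1681/4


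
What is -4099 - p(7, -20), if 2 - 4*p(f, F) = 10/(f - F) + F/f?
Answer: -774923/189 ≈ -4100.1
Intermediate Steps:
p(f, F) = ½ - 5/(2*(f - F)) - F/(4*f) (p(f, F) = ½ - (10/(f - F) + F/f)/4 = ½ + (-5/(2*(f - F)) - F/(4*f)) = ½ - 5/(2*(f - F)) - F/(4*f))
-4099 - p(7, -20) = -4099 - (-1*(-20)² - 2*7² + 10*7 + 3*(-20)*7)/(4*7*(-20 - 1*7)) = -4099 - (-1*400 - 2*49 + 70 - 420)/(4*7*(-20 - 7)) = -4099 - (-400 - 98 + 70 - 420)/(4*7*(-27)) = -4099 - (-1)*(-848)/(4*7*27) = -4099 - 1*212/189 = -4099 - 212/189 = -774923/189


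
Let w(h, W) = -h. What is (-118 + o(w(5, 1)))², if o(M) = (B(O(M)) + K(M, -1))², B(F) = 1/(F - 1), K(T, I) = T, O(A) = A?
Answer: 10804369/1296 ≈ 8336.7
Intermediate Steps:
B(F) = 1/(-1 + F)
o(M) = (M + 1/(-1 + M))² (o(M) = (1/(-1 + M) + M)² = (M + 1/(-1 + M))²)
(-118 + o(w(5, 1)))² = (-118 + (-1*5 + 1/(-1 - 1*5))²)² = (-118 + (-5 + 1/(-1 - 5))²)² = (-118 + (-5 + 1/(-6))²)² = (-118 + (-5 - ⅙)²)² = (-118 + (-31/6)²)² = (-118 + 961/36)² = (-3287/36)² = 10804369/1296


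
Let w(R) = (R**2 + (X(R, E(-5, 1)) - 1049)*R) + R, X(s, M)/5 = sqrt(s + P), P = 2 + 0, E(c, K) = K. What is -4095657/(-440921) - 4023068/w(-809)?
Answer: 683236911474743/103106319385628 - 5028835*I*sqrt(807)/701529204 ≈ 6.6265 - 0.20364*I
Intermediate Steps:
P = 2
X(s, M) = 5*sqrt(2 + s) (X(s, M) = 5*sqrt(s + 2) = 5*sqrt(2 + s))
w(R) = R + R**2 + R*(-1049 + 5*sqrt(2 + R)) (w(R) = (R**2 + (5*sqrt(2 + R) - 1049)*R) + R = (R**2 + (-1049 + 5*sqrt(2 + R))*R) + R = (R**2 + R*(-1049 + 5*sqrt(2 + R))) + R = R + R**2 + R*(-1049 + 5*sqrt(2 + R)))
-4095657/(-440921) - 4023068/w(-809) = -4095657/(-440921) - 4023068*(-1/(809*(-1048 - 809 + 5*sqrt(2 - 809)))) = -4095657*(-1/440921) - 4023068*(-1/(809*(-1048 - 809 + 5*sqrt(-807)))) = 4095657/440921 - 4023068*(-1/(809*(-1048 - 809 + 5*(I*sqrt(807))))) = 4095657/440921 - 4023068*(-1/(809*(-1048 - 809 + 5*I*sqrt(807)))) = 4095657/440921 - 4023068*(-1/(809*(-1857 + 5*I*sqrt(807)))) = 4095657/440921 - 4023068/(1502313 - 4045*I*sqrt(807))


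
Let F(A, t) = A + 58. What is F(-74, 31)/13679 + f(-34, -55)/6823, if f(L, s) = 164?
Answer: 2134188/93331817 ≈ 0.022867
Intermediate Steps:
F(A, t) = 58 + A
F(-74, 31)/13679 + f(-34, -55)/6823 = (58 - 74)/13679 + 164/6823 = -16*1/13679 + 164*(1/6823) = -16/13679 + 164/6823 = 2134188/93331817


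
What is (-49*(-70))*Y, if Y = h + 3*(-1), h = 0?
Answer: -10290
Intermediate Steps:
Y = -3 (Y = 0 + 3*(-1) = 0 - 3 = -3)
(-49*(-70))*Y = -49*(-70)*(-3) = 3430*(-3) = -10290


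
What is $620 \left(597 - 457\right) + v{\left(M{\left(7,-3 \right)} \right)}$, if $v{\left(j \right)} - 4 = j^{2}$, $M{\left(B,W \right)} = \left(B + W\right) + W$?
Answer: $86805$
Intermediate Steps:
$M{\left(B,W \right)} = B + 2 W$
$v{\left(j \right)} = 4 + j^{2}$
$620 \left(597 - 457\right) + v{\left(M{\left(7,-3 \right)} \right)} = 620 \left(597 - 457\right) + \left(4 + \left(7 + 2 \left(-3\right)\right)^{2}\right) = 620 \cdot 140 + \left(4 + \left(7 - 6\right)^{2}\right) = 86800 + \left(4 + 1^{2}\right) = 86800 + \left(4 + 1\right) = 86800 + 5 = 86805$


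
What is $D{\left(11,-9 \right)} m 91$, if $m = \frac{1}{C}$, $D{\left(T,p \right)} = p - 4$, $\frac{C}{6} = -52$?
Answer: $\frac{91}{24} \approx 3.7917$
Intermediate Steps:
$C = -312$ ($C = 6 \left(-52\right) = -312$)
$D{\left(T,p \right)} = -4 + p$ ($D{\left(T,p \right)} = p - 4 = -4 + p$)
$m = - \frac{1}{312}$ ($m = \frac{1}{-312} = - \frac{1}{312} \approx -0.0032051$)
$D{\left(11,-9 \right)} m 91 = \left(-4 - 9\right) \left(- \frac{1}{312}\right) 91 = \left(-13\right) \left(- \frac{1}{312}\right) 91 = \frac{1}{24} \cdot 91 = \frac{91}{24}$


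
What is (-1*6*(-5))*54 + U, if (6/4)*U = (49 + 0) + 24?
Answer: 5006/3 ≈ 1668.7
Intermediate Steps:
U = 146/3 (U = 2*((49 + 0) + 24)/3 = 2*(49 + 24)/3 = (⅔)*73 = 146/3 ≈ 48.667)
(-1*6*(-5))*54 + U = (-1*6*(-5))*54 + 146/3 = -6*(-5)*54 + 146/3 = 30*54 + 146/3 = 1620 + 146/3 = 5006/3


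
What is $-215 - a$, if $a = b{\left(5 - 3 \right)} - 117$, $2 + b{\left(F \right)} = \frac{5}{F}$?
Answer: $- \frac{197}{2} \approx -98.5$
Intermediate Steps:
$b{\left(F \right)} = -2 + \frac{5}{F}$
$a = - \frac{233}{2}$ ($a = \left(-2 + \frac{5}{5 - 3}\right) - 117 = \left(-2 + \frac{5}{2}\right) - 117 = \frac{1}{2} - 117 = - \frac{233}{2} \approx -116.5$)
$-215 - a = -215 - - \frac{233}{2} = -215 + \frac{233}{2} = - \frac{197}{2}$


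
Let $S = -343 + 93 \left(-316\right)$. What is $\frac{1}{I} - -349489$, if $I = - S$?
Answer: $\frac{10390657460}{29731} \approx 3.4949 \cdot 10^{5}$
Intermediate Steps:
$S = -29731$ ($S = -343 - 29388 = -29731$)
$I = 29731$ ($I = \left(-1\right) \left(-29731\right) = 29731$)
$\frac{1}{I} - -349489 = \frac{1}{29731} - -349489 = \frac{1}{29731} + 349489 = \frac{10390657460}{29731}$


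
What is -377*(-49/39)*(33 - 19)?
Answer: 19894/3 ≈ 6631.3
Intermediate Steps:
-377*(-49/39)*(33 - 19) = -377*(-49*1/39)*14 = -(-1421)*14/3 = -377*(-686/39) = 19894/3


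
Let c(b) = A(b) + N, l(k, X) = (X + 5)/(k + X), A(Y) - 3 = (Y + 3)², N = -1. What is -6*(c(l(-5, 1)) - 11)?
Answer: 81/2 ≈ 40.500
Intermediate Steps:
A(Y) = 3 + (3 + Y)² (A(Y) = 3 + (Y + 3)² = 3 + (3 + Y)²)
l(k, X) = (5 + X)/(X + k)
c(b) = 2 + (3 + b)² (c(b) = (3 + (3 + b)²) - 1 = 2 + (3 + b)²)
-6*(c(l(-5, 1)) - 11) = -6*((2 + (3 + (5 + 1)/(1 - 5))²) - 11) = -6*((2 + (3 + 6/(-4))²) - 11) = -6*((2 + (3 - ¼*6)²) - 11) = -6*((2 + (3 - 3/2)²) - 11) = -6*((2 + (3/2)²) - 11) = -6*((2 + 9/4) - 11) = -6*(17/4 - 11) = -6*(-27/4) = 81/2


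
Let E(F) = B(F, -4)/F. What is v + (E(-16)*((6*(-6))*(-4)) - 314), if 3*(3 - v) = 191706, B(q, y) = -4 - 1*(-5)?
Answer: -64222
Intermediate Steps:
B(q, y) = 1 (B(q, y) = -4 + 5 = 1)
v = -63899 (v = 3 - ⅓*191706 = 3 - 63902 = -63899)
E(F) = 1/F
v + (E(-16)*((6*(-6))*(-4)) - 314) = -63899 + (((6*(-6))*(-4))/(-16) - 314) = -63899 + (-(-9)*(-4)/4 - 314) = -63899 + (-1/16*144 - 314) = -63899 + (-9 - 314) = -63899 - 323 = -64222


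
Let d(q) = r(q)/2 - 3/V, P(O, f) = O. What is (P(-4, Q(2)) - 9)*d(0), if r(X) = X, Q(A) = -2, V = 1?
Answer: 39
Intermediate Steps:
d(q) = -3 + q/2 (d(q) = q/2 - 3/1 = q*(½) - 3*1 = q/2 - 3 = -3 + q/2)
(P(-4, Q(2)) - 9)*d(0) = (-4 - 9)*(-3 + (½)*0) = -13*(-3 + 0) = -13*(-3) = 39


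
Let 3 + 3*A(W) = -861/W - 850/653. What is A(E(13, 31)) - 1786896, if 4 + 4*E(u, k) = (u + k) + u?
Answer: -185530448801/103827 ≈ -1.7869e+6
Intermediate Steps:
E(u, k) = -1 + u/2 + k/4 (E(u, k) = -1 + ((u + k) + u)/4 = -1 + ((k + u) + u)/4 = -1 + (k + 2*u)/4 = -1 + (u/2 + k/4) = -1 + u/2 + k/4)
A(W) = -2809/1959 - 287/W (A(W) = -1 + (-861/W - 850/653)/3 = -1 + (-850/653 - 861/W)/3 = -1 + (-850/1959 - 287/W) = -2809/1959 - 287/W)
A(E(13, 31)) - 1786896 = (-2809/1959 - 287/(-1 + (½)*13 + (¼)*31)) - 1786896 = (-2809/1959 - 287/(-1 + 13/2 + 31/4)) - 1786896 = (-2809/1959 - 287/53/4) - 1786896 = (-2809/1959 - 287*4/53) - 1786896 = (-2809/1959 - 1148/53) - 1786896 = -2397809/103827 - 1786896 = -185530448801/103827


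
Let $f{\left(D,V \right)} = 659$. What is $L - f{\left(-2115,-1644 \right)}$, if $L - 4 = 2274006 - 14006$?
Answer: $2259345$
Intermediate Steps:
$L = 2260004$ ($L = 4 + \left(2274006 - 14006\right) = 4 + 2260000 = 2260004$)
$L - f{\left(-2115,-1644 \right)} = 2260004 - 659 = 2259345$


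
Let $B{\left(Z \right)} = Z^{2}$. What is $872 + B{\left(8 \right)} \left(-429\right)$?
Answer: $-26584$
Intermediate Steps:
$872 + B{\left(8 \right)} \left(-429\right) = 872 + 8^{2} \left(-429\right) = 872 + 64 \left(-429\right) = 872 - 27456 = -26584$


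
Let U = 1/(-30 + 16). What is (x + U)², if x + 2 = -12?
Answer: 38809/196 ≈ 198.01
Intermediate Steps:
x = -14 (x = -2 - 12 = -14)
U = -1/14 (U = 1/(-14) = -1/14 ≈ -0.071429)
(x + U)² = (-14 - 1/14)² = (-197/14)² = 38809/196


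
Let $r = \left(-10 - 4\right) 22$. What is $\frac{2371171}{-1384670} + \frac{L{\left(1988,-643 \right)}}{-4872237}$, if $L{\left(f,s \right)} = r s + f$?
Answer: $- \frac{11829885388967}{6746440406790} \approx -1.7535$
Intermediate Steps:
$r = -308$ ($r = \left(-14\right) 22 = -308$)
$L{\left(f,s \right)} = f - 308 s$ ($L{\left(f,s \right)} = - 308 s + f = f - 308 s$)
$\frac{2371171}{-1384670} + \frac{L{\left(1988,-643 \right)}}{-4872237} = \frac{2371171}{-1384670} + \frac{1988 - -198044}{-4872237} = 2371171 \left(- \frac{1}{1384670}\right) + \left(1988 + 198044\right) \left(- \frac{1}{4872237}\right) = - \frac{2371171}{1384670} + 200032 \left(- \frac{1}{4872237}\right) = - \frac{2371171}{1384670} - \frac{200032}{4872237} = - \frac{11829885388967}{6746440406790}$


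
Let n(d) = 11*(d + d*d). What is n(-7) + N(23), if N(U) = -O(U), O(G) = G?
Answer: 439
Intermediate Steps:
N(U) = -U
n(d) = 11*d + 11*d² (n(d) = 11*(d + d²) = 11*d + 11*d²)
n(-7) + N(23) = 11*(-7)*(1 - 7) - 1*23 = 11*(-7)*(-6) - 23 = 462 - 23 = 439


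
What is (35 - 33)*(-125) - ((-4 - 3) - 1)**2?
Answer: -314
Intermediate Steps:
(35 - 33)*(-125) - ((-4 - 3) - 1)**2 = 2*(-125) - (-7 - 1)**2 = -250 - 1*(-8)**2 = -250 - 1*64 = -250 - 64 = -314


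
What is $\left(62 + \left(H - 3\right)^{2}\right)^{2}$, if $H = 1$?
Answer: $4356$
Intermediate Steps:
$\left(62 + \left(H - 3\right)^{2}\right)^{2} = \left(62 + \left(1 - 3\right)^{2}\right)^{2} = \left(62 + \left(-2\right)^{2}\right)^{2} = \left(62 + 4\right)^{2} = 66^{2} = 4356$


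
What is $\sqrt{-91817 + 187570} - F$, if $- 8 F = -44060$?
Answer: $- \frac{11015}{2} + \sqrt{95753} \approx -5198.1$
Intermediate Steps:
$F = \frac{11015}{2}$ ($F = \left(- \frac{1}{8}\right) \left(-44060\right) = \frac{11015}{2} \approx 5507.5$)
$\sqrt{-91817 + 187570} - F = \sqrt{-91817 + 187570} - \frac{11015}{2} = \sqrt{95753} - \frac{11015}{2} = - \frac{11015}{2} + \sqrt{95753}$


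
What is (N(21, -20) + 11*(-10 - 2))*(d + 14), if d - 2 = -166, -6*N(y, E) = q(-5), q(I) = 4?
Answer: 19900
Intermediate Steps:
N(y, E) = -⅔ (N(y, E) = -⅙*4 = -⅔)
d = -164 (d = 2 - 166 = -164)
(N(21, -20) + 11*(-10 - 2))*(d + 14) = (-⅔ + 11*(-10 - 2))*(-164 + 14) = (-⅔ + 11*(-12))*(-150) = (-⅔ - 132)*(-150) = -398/3*(-150) = 19900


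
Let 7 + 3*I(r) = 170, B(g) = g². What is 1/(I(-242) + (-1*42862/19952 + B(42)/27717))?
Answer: 9534648/498173161 ≈ 0.019139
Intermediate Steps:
I(r) = 163/3 (I(r) = -7/3 + (⅓)*170 = -7/3 + 170/3 = 163/3)
1/(I(-242) + (-1*42862/19952 + B(42)/27717)) = 1/(163/3 + (-1*42862/19952 + 42²/27717)) = 1/(163/3 + (-42862*1/19952 + 1764*(1/27717))) = 1/(163/3 + (-739/344 + 588/9239)) = 1/(163/3 - 6625349/3178216) = 1/(498173161/9534648) = 9534648/498173161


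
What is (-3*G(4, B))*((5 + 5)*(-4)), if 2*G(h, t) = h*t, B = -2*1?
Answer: -480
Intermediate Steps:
B = -2
G(h, t) = h*t/2 (G(h, t) = (h*t)/2 = h*t/2)
(-3*G(4, B))*((5 + 5)*(-4)) = (-3*4*(-2)/2)*((5 + 5)*(-4)) = (-3*(-4))*(10*(-4)) = 12*(-40) = -480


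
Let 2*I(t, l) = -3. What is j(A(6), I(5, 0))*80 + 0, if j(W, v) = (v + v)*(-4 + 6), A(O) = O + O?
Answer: -480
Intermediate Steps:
I(t, l) = -3/2 (I(t, l) = (1/2)*(-3) = -3/2)
A(O) = 2*O
j(W, v) = 4*v (j(W, v) = (2*v)*2 = 4*v)
j(A(6), I(5, 0))*80 + 0 = (4*(-3/2))*80 + 0 = -6*80 + 0 = -480 + 0 = -480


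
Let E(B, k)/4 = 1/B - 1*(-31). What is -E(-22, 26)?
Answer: -1362/11 ≈ -123.82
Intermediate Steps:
E(B, k) = 124 + 4/B (E(B, k) = 4*(1/B - 1*(-31)) = 4*(1/B + 31) = 4*(31 + 1/B) = 124 + 4/B)
-E(-22, 26) = -(124 + 4/(-22)) = -(124 + 4*(-1/22)) = -(124 - 2/11) = -1*1362/11 = -1362/11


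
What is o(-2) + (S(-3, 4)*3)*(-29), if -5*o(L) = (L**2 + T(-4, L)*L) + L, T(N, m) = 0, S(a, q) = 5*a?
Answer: 6523/5 ≈ 1304.6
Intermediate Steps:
o(L) = -L/5 - L**2/5 (o(L) = -((L**2 + 0*L) + L)/5 = -((L**2 + 0) + L)/5 = -(L**2 + L)/5 = -(L + L**2)/5 = -L/5 - L**2/5)
o(-2) + (S(-3, 4)*3)*(-29) = -1/5*(-2)*(1 - 2) + ((5*(-3))*3)*(-29) = -1/5*(-2)*(-1) - 15*3*(-29) = -2/5 - 45*(-29) = -2/5 + 1305 = 6523/5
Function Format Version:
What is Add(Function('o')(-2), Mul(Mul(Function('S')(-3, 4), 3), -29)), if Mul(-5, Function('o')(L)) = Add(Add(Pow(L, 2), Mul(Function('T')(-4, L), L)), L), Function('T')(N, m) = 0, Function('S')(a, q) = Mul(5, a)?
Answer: Rational(6523, 5) ≈ 1304.6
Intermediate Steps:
Function('o')(L) = Add(Mul(Rational(-1, 5), L), Mul(Rational(-1, 5), Pow(L, 2))) (Function('o')(L) = Mul(Rational(-1, 5), Add(Add(Pow(L, 2), Mul(0, L)), L)) = Mul(Rational(-1, 5), Add(Add(Pow(L, 2), 0), L)) = Mul(Rational(-1, 5), Add(Pow(L, 2), L)) = Mul(Rational(-1, 5), Add(L, Pow(L, 2))) = Add(Mul(Rational(-1, 5), L), Mul(Rational(-1, 5), Pow(L, 2))))
Add(Function('o')(-2), Mul(Mul(Function('S')(-3, 4), 3), -29)) = Add(Mul(Rational(-1, 5), -2, Add(1, -2)), Mul(Mul(Mul(5, -3), 3), -29)) = Add(Mul(Rational(-1, 5), -2, -1), Mul(Mul(-15, 3), -29)) = Add(Rational(-2, 5), Mul(-45, -29)) = Add(Rational(-2, 5), 1305) = Rational(6523, 5)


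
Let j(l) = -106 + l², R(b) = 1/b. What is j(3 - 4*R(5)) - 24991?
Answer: -627304/25 ≈ -25092.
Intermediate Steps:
R(b) = 1/b
j(3 - 4*R(5)) - 24991 = (-106 + (3 - 4/5)²) - 24991 = (-106 + (3 - 4*⅕)²) - 24991 = (-106 + (3 - ⅘)²) - 24991 = (-106 + (11/5)²) - 24991 = (-106 + 121/25) - 24991 = -2529/25 - 24991 = -627304/25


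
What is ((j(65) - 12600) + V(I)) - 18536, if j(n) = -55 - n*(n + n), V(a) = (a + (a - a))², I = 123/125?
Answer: -619375496/15625 ≈ -39640.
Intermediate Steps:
I = 123/125 (I = 123*(1/125) = 123/125 ≈ 0.98400)
V(a) = a² (V(a) = (a + 0)² = a²)
j(n) = -55 - 2*n² (j(n) = -55 - n*2*n = -55 - 2*n²)
((j(65) - 12600) + V(I)) - 18536 = (((-55 - 2*65²) - 12600) + (123/125)²) - 18536 = (((-55 - 2*4225) - 12600) + 15129/15625) - 18536 = (((-55 - 8450) - 12600) + 15129/15625) - 18536 = ((-8505 - 12600) + 15129/15625) - 18536 = (-21105 + 15129/15625) - 18536 = -329750496/15625 - 18536 = -619375496/15625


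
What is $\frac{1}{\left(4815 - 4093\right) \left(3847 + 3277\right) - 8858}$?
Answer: $\frac{1}{5134670} \approx 1.9475 \cdot 10^{-7}$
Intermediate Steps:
$\frac{1}{\left(4815 - 4093\right) \left(3847 + 3277\right) - 8858} = \frac{1}{722 \cdot 7124 - 8858} = \frac{1}{5143528 - 8858} = \frac{1}{5134670}$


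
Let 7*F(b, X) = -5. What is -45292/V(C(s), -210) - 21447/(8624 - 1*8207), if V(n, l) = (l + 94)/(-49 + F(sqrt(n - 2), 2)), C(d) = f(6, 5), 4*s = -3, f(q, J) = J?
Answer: -18936807/973 ≈ -19462.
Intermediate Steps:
s = -3/4 (s = (1/4)*(-3) = -3/4 ≈ -0.75000)
C(d) = 5
F(b, X) = -5/7 (F(b, X) = (1/7)*(-5) = -5/7)
V(n, l) = -329/174 - 7*l/348 (V(n, l) = (l + 94)/(-49 - 5/7) = (94 + l)/(-348/7) = (94 + l)*(-7/348) = -329/174 - 7*l/348)
-45292/V(C(s), -210) - 21447/(8624 - 1*8207) = -45292/(-329/174 - 7/348*(-210)) - 21447/(8624 - 1*8207) = -45292/(-329/174 + 245/58) - 21447/(8624 - 8207) = -45292/7/3 - 21447/417 = -45292*3/7 - 21447*1/417 = -135876/7 - 7149/139 = -18936807/973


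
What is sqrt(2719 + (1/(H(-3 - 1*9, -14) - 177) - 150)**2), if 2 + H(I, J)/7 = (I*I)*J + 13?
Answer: sqrt(5093761690337)/14212 ≈ 158.80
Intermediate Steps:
H(I, J) = 77 + 7*J*I**2 (H(I, J) = -14 + 7*((I*I)*J + 13) = -14 + 7*(I**2*J + 13) = -14 + 7*(J*I**2 + 13) = -14 + 7*(13 + J*I**2) = -14 + (91 + 7*J*I**2) = 77 + 7*J*I**2)
sqrt(2719 + (1/(H(-3 - 1*9, -14) - 177) - 150)**2) = sqrt(2719 + (1/((77 + 7*(-14)*(-3 - 1*9)**2) - 177) - 150)**2) = sqrt(2719 + (1/((77 + 7*(-14)*(-3 - 9)**2) - 177) - 150)**2) = sqrt(2719 + (1/((77 + 7*(-14)*(-12)**2) - 177) - 150)**2) = sqrt(2719 + (1/((77 + 7*(-14)*144) - 177) - 150)**2) = sqrt(2719 + (1/((77 - 14112) - 177) - 150)**2) = sqrt(2719 + (1/(-14035 - 177) - 150)**2) = sqrt(2719 + (1/(-14212) - 150)**2) = sqrt(2719 + (-1/14212 - 150)**2) = sqrt(2719 + (-2131801/14212)**2) = sqrt(2719 + 4544575503601/201980944) = sqrt(5093761690337/201980944) = sqrt(5093761690337)/14212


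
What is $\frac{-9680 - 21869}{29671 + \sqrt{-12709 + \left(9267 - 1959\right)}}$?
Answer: $- \frac{936090379}{880373642} + \frac{31549 i \sqrt{5401}}{880373642} \approx -1.0633 + 0.0026336 i$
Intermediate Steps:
$\frac{-9680 - 21869}{29671 + \sqrt{-12709 + \left(9267 - 1959\right)}} = - \frac{31549}{29671 + \sqrt{-12709 + \left(9267 - 1959\right)}} = - \frac{31549}{29671 + \sqrt{-12709 + 7308}} = - \frac{31549}{29671 + \sqrt{-5401}} = - \frac{31549}{29671 + i \sqrt{5401}}$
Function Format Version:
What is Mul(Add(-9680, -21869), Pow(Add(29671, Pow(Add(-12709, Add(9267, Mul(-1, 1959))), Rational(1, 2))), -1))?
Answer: Add(Rational(-936090379, 880373642), Mul(Rational(31549, 880373642), I, Pow(5401, Rational(1, 2)))) ≈ Add(-1.0633, Mul(0.0026336, I))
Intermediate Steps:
Mul(Add(-9680, -21869), Pow(Add(29671, Pow(Add(-12709, Add(9267, Mul(-1, 1959))), Rational(1, 2))), -1)) = Mul(-31549, Pow(Add(29671, Pow(Add(-12709, Add(9267, -1959)), Rational(1, 2))), -1)) = Mul(-31549, Pow(Add(29671, Pow(Add(-12709, 7308), Rational(1, 2))), -1)) = Mul(-31549, Pow(Add(29671, Pow(-5401, Rational(1, 2))), -1)) = Mul(-31549, Pow(Add(29671, Mul(I, Pow(5401, Rational(1, 2)))), -1))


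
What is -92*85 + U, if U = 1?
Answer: -7819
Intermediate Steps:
-92*85 + U = -92*85 + 1 = -7820 + 1 = -7819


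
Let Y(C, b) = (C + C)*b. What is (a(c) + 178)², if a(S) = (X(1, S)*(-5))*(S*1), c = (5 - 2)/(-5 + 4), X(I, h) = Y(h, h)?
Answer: 200704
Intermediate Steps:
Y(C, b) = 2*C*b (Y(C, b) = (2*C)*b = 2*C*b)
X(I, h) = 2*h² (X(I, h) = 2*h*h = 2*h²)
c = -3 (c = 3/(-1) = 3*(-1) = -3)
a(S) = -10*S³ (a(S) = ((2*S²)*(-5))*(S*1) = (-10*S²)*S = -10*S³)
(a(c) + 178)² = (-10*(-3)³ + 178)² = (-10*(-27) + 178)² = (270 + 178)² = 448² = 200704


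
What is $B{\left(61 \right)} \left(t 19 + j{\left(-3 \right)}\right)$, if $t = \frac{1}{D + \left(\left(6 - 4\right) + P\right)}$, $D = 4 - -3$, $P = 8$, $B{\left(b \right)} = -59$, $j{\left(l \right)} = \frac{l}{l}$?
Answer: $- \frac{2124}{17} \approx -124.94$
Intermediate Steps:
$j{\left(l \right)} = 1$
$D = 7$ ($D = 4 + 3 = 7$)
$t = \frac{1}{17}$ ($t = \frac{1}{7 + \left(\left(6 - 4\right) + 8\right)} = \frac{1}{7 + \left(2 + 8\right)} = \frac{1}{7 + 10} = \frac{1}{17} \approx 0.058824$)
$B{\left(61 \right)} \left(t 19 + j{\left(-3 \right)}\right) = - 59 \left(\frac{1}{17} \cdot 19 + 1\right) = - 59 \left(\frac{19}{17} + 1\right) = \left(-59\right) \frac{36}{17} = - \frac{2124}{17}$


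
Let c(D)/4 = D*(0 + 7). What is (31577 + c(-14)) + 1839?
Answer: 33024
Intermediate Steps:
c(D) = 28*D (c(D) = 4*(D*(0 + 7)) = 4*(D*7) = 4*(7*D) = 28*D)
(31577 + c(-14)) + 1839 = (31577 + 28*(-14)) + 1839 = (31577 - 392) + 1839 = 31185 + 1839 = 33024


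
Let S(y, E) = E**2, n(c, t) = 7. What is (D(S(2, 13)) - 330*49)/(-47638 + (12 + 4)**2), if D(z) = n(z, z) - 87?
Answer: 8125/23691 ≈ 0.34296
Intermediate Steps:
D(z) = -80 (D(z) = 7 - 87 = -80)
(D(S(2, 13)) - 330*49)/(-47638 + (12 + 4)**2) = (-80 - 330*49)/(-47638 + (12 + 4)**2) = (-80 - 16170)/(-47638 + 16**2) = -16250/(-47638 + 256) = -16250/(-47382) = -16250*(-1/47382) = 8125/23691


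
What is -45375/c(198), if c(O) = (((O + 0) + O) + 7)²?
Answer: -45375/162409 ≈ -0.27939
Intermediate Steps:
c(O) = (7 + 2*O)² (c(O) = ((O + O) + 7)² = (2*O + 7)² = (7 + 2*O)²)
-45375/c(198) = -45375/(7 + 2*198)² = -45375/(7 + 396)² = -45375/(403²) = -45375/162409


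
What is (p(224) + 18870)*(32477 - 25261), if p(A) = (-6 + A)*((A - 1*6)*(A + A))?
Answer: 153770232352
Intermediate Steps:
p(A) = 2*A*(-6 + A)² (p(A) = (-6 + A)*((A - 6)*(2*A)) = (-6 + A)*((-6 + A)*(2*A)) = (-6 + A)*(2*A*(-6 + A)) = 2*A*(-6 + A)²)
(p(224) + 18870)*(32477 - 25261) = (2*224*(-6 + 224)² + 18870)*(32477 - 25261) = (2*224*218² + 18870)*7216 = (2*224*47524 + 18870)*7216 = (21290752 + 18870)*7216 = 21309622*7216 = 153770232352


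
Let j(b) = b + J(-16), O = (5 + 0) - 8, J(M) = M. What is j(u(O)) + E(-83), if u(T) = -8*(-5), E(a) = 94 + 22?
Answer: 140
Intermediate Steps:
E(a) = 116
O = -3 (O = 5 - 8 = -3)
u(T) = 40
j(b) = -16 + b (j(b) = b - 16 = -16 + b)
j(u(O)) + E(-83) = (-16 + 40) + 116 = 24 + 116 = 140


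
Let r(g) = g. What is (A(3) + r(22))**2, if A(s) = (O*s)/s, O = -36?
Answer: 196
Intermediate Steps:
A(s) = -36 (A(s) = (-36*s)/s = -36)
(A(3) + r(22))**2 = (-36 + 22)**2 = (-14)**2 = 196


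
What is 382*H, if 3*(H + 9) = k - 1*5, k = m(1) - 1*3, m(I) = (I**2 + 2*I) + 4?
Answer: -10696/3 ≈ -3565.3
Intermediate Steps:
m(I) = 4 + I**2 + 2*I
k = 4 (k = (4 + 1**2 + 2*1) - 1*3 = (4 + 1 + 2) - 3 = 7 - 3 = 4)
H = -28/3 (H = -9 + (4 - 1*5)/3 = -9 + (4 - 5)/3 = -9 + (1/3)*(-1) = -9 - 1/3 = -28/3 ≈ -9.3333)
382*H = 382*(-28/3) = -10696/3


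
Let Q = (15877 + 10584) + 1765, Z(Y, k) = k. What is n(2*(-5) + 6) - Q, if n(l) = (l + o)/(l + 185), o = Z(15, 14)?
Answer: -5108896/181 ≈ -28226.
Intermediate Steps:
Q = 28226 (Q = 26461 + 1765 = 28226)
o = 14
n(l) = (14 + l)/(185 + l) (n(l) = (l + 14)/(l + 185) = (14 + l)/(185 + l))
n(2*(-5) + 6) - Q = (14 + (2*(-5) + 6))/(185 + (2*(-5) + 6)) - 1*28226 = (14 + (-10 + 6))/(185 + (-10 + 6)) - 28226 = (14 - 4)/(185 - 4) - 28226 = 10/181 - 28226 = -5108896/181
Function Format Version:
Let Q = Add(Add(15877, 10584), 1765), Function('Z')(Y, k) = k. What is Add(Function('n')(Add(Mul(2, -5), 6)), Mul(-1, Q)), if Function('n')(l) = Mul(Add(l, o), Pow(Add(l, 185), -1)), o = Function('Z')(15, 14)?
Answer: Rational(-5108896, 181) ≈ -28226.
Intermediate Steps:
Q = 28226 (Q = Add(26461, 1765) = 28226)
o = 14
Function('n')(l) = Mul(Pow(Add(185, l), -1), Add(14, l)) (Function('n')(l) = Mul(Add(l, 14), Pow(Add(l, 185), -1)) = Mul(Add(14, l), Pow(Add(185, l), -1)) = Mul(Pow(Add(185, l), -1), Add(14, l)))
Add(Function('n')(Add(Mul(2, -5), 6)), Mul(-1, Q)) = Add(Mul(Pow(Add(185, Add(Mul(2, -5), 6)), -1), Add(14, Add(Mul(2, -5), 6))), Mul(-1, 28226)) = Add(Mul(Pow(Add(185, Add(-10, 6)), -1), Add(14, Add(-10, 6))), -28226) = Add(Mul(Pow(Add(185, -4), -1), Add(14, -4)), -28226) = Add(Mul(Pow(181, -1), 10), -28226) = Add(Mul(Rational(1, 181), 10), -28226) = Add(Rational(10, 181), -28226) = Rational(-5108896, 181)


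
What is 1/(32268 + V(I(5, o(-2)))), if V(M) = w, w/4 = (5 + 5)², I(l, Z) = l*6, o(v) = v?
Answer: 1/32668 ≈ 3.0611e-5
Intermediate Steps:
I(l, Z) = 6*l
w = 400 (w = 4*(5 + 5)² = 4*10² = 4*100 = 400)
V(M) = 400
1/(32268 + V(I(5, o(-2)))) = 1/(32268 + 400) = 1/32668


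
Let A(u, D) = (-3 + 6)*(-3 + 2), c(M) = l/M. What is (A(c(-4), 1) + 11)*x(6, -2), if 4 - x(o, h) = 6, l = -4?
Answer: -16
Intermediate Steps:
x(o, h) = -2 (x(o, h) = 4 - 1*6 = 4 - 6 = -2)
c(M) = -4/M
A(u, D) = -3 (A(u, D) = 3*(-1) = -3)
(A(c(-4), 1) + 11)*x(6, -2) = (-3 + 11)*(-2) = 8*(-2) = -16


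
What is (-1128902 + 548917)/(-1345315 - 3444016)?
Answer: 579985/4789331 ≈ 0.12110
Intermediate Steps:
(-1128902 + 548917)/(-1345315 - 3444016) = -579985/(-4789331) = -579985*(-1/4789331) = 579985/4789331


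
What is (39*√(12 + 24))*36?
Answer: 8424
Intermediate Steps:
(39*√(12 + 24))*36 = (39*√36)*36 = (39*6)*36 = 234*36 = 8424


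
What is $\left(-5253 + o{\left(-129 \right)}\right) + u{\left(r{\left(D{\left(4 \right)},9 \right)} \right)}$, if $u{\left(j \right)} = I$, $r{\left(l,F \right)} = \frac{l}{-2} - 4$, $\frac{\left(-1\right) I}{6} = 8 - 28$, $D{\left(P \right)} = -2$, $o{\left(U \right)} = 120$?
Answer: $-5013$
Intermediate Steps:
$I = 120$ ($I = - 6 \left(8 - 28\right) = \left(-6\right) \left(-20\right) = 120$)
$r{\left(l,F \right)} = -4 - \frac{l}{2}$ ($r{\left(l,F \right)} = l \left(- \frac{1}{2}\right) - 4 = - \frac{l}{2} - 4 = -4 - \frac{l}{2}$)
$u{\left(j \right)} = 120$
$\left(-5253 + o{\left(-129 \right)}\right) + u{\left(r{\left(D{\left(4 \right)},9 \right)} \right)} = \left(-5253 + 120\right) + 120 = -5133 + 120 = -5013$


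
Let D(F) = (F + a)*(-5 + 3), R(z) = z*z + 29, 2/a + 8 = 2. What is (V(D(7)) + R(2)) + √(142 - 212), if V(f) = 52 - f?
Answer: 295/3 + I*√70 ≈ 98.333 + 8.3666*I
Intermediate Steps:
a = -⅓ (a = 2/(-8 + 2) = 2/(-6) = 2*(-⅙) = -⅓ ≈ -0.33333)
R(z) = 29 + z² (R(z) = z² + 29 = 29 + z²)
D(F) = ⅔ - 2*F (D(F) = (F - ⅓)*(-5 + 3) = (-⅓ + F)*(-2) = ⅔ - 2*F)
(V(D(7)) + R(2)) + √(142 - 212) = ((52 - (⅔ - 2*7)) + (29 + 2²)) + √(142 - 212) = ((52 - (⅔ - 14)) + (29 + 4)) + √(-70) = ((52 - 1*(-40/3)) + 33) + I*√70 = ((52 + 40/3) + 33) + I*√70 = (196/3 + 33) + I*√70 = 295/3 + I*√70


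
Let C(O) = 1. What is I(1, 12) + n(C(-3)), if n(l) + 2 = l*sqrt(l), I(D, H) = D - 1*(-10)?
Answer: 10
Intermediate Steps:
I(D, H) = 10 + D (I(D, H) = D + 10 = 10 + D)
n(l) = -2 + l**(3/2) (n(l) = -2 + l*sqrt(l) = -2 + l**(3/2))
I(1, 12) + n(C(-3)) = (10 + 1) + (-2 + 1**(3/2)) = 11 + (-2 + 1) = 11 - 1 = 10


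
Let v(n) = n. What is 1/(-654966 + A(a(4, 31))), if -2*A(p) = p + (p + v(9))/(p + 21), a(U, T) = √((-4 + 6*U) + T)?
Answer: -85145603/55767490076959 + 67*√51/55767490076959 ≈ -1.5268e-6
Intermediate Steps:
a(U, T) = √(-4 + T + 6*U)
A(p) = -p/2 - (9 + p)/(2*(21 + p)) (A(p) = -(p + (p + 9)/(p + 21))/2 = -(p + (9 + p)/(21 + p))/2 = -p/2 - (9 + p)/(2*(21 + p)))
1/(-654966 + A(a(4, 31))) = 1/(-654966 + (-9 - (√(-4 + 31 + 6*4))² - 22*√(-4 + 31 + 6*4))/(2*(21 + √(-4 + 31 + 6*4)))) = 1/(-654966 + (-9 - (√(-4 + 31 + 24))² - 22*√(-4 + 31 + 24))/(2*(21 + √(-4 + 31 + 24)))) = 1/(-654966 + (-9 - (√51)² - 22*√51)/(2*(21 + √51))) = 1/(-654966 + (-9 - 1*51 - 22*√51)/(2*(21 + √51))) = 1/(-654966 + (-9 - 51 - 22*√51)/(2*(21 + √51))) = 1/(-654966 + (-60 - 22*√51)/(2*(21 + √51)))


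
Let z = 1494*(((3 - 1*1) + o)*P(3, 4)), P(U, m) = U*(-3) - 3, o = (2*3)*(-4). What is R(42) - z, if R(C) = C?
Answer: -394374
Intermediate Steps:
o = -24 (o = 6*(-4) = -24)
P(U, m) = -3 - 3*U (P(U, m) = -3*U - 3 = -3 - 3*U)
z = 394416 (z = 1494*(((3 - 1*1) - 24)*(-3 - 3*3)) = 1494*(((3 - 1) - 24)*(-3 - 9)) = 1494*((2 - 24)*(-12)) = 1494*(-22*(-12)) = 1494*264 = 394416)
R(42) - z = 42 - 1*394416 = 42 - 394416 = -394374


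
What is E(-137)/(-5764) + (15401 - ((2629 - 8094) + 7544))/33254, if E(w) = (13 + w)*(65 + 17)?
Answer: 51864335/23959507 ≈ 2.1647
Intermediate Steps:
E(w) = 1066 + 82*w (E(w) = (13 + w)*82 = 1066 + 82*w)
E(-137)/(-5764) + (15401 - ((2629 - 8094) + 7544))/33254 = (1066 + 82*(-137))/(-5764) + (15401 - ((2629 - 8094) + 7544))/33254 = (1066 - 11234)*(-1/5764) + (15401 - (-5465 + 7544))*(1/33254) = -10168*(-1/5764) + (15401 - 1*2079)*(1/33254) = 2542/1441 + (15401 - 2079)*(1/33254) = 2542/1441 + 13322*(1/33254) = 2542/1441 + 6661/16627 = 51864335/23959507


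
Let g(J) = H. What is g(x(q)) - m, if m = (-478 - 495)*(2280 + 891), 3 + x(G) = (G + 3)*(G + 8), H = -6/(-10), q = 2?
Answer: 15426918/5 ≈ 3.0854e+6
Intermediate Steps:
H = ⅗ (H = -6*(-⅒) = ⅗ ≈ 0.60000)
x(G) = -3 + (3 + G)*(8 + G) (x(G) = -3 + (G + 3)*(G + 8) = -3 + (3 + G)*(8 + G))
g(J) = ⅗
m = -3085383 (m = -973*3171 = -3085383)
g(x(q)) - m = ⅗ - 1*(-3085383) = ⅗ + 3085383 = 15426918/5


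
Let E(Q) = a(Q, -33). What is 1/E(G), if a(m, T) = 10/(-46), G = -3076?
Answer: -23/5 ≈ -4.6000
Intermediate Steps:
a(m, T) = -5/23 (a(m, T) = 10*(-1/46) = -5/23)
E(Q) = -5/23
1/E(G) = 1/(-5/23) = -23/5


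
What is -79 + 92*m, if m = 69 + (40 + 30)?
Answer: 12709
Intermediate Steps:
m = 139 (m = 69 + 70 = 139)
-79 + 92*m = -79 + 92*139 = -79 + 12788 = 12709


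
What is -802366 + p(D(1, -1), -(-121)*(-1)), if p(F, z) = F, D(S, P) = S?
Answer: -802365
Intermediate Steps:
-802366 + p(D(1, -1), -(-121)*(-1)) = -802366 + 1 = -802365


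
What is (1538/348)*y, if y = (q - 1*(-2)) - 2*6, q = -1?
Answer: -8459/174 ≈ -48.615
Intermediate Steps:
y = -11 (y = (-1 - 1*(-2)) - 2*6 = (-1 + 2) - 12 = 1 - 12 = -11)
(1538/348)*y = (1538/348)*(-11) = (1538*(1/348))*(-11) = (769/174)*(-11) = -8459/174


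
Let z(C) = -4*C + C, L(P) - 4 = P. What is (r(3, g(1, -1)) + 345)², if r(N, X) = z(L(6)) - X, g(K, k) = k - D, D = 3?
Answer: 101761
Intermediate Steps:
L(P) = 4 + P
z(C) = -3*C
g(K, k) = -3 + k (g(K, k) = k - 1*3 = k - 3 = -3 + k)
r(N, X) = -30 - X (r(N, X) = -3*(4 + 6) - X = -3*10 - X = -30 - X)
(r(3, g(1, -1)) + 345)² = ((-30 - (-3 - 1)) + 345)² = ((-30 - 1*(-4)) + 345)² = ((-30 + 4) + 345)² = (-26 + 345)² = 319² = 101761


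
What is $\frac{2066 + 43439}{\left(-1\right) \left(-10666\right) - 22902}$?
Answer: $- \frac{2395}{644} \approx -3.7189$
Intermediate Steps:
$\frac{2066 + 43439}{\left(-1\right) \left(-10666\right) - 22902} = \frac{45505}{10666 - 22902} = \frac{45505}{-12236} = 45505 \left(- \frac{1}{12236}\right) = - \frac{2395}{644}$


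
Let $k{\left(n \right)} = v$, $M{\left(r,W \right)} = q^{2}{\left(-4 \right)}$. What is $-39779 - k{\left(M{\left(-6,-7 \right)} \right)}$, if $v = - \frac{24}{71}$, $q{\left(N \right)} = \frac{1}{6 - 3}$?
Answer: $- \frac{2824285}{71} \approx -39779.0$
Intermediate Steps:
$q{\left(N \right)} = \frac{1}{3}$
$M{\left(r,W \right)} = \frac{1}{9}$ ($M{\left(r,W \right)} = \left(\frac{1}{3}\right)^{2} = \frac{1}{9}$)
$v = - \frac{24}{71}$ ($v = \left(-24\right) \frac{1}{71} = - \frac{24}{71} \approx -0.33803$)
$k{\left(n \right)} = - \frac{24}{71}$
$-39779 - k{\left(M{\left(-6,-7 \right)} \right)} = -39779 - - \frac{24}{71} = -39779 + \frac{24}{71} = - \frac{2824285}{71}$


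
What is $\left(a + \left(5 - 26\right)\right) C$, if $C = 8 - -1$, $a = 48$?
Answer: $243$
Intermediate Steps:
$C = 9$ ($C = 8 + 1 = 9$)
$\left(a + \left(5 - 26\right)\right) C = \left(48 + \left(5 - 26\right)\right) 9 = \left(48 - 21\right) 9 = 27 \cdot 9 = 243$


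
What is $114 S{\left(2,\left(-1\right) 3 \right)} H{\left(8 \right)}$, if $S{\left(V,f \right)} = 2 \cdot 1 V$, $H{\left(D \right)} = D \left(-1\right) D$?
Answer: $-29184$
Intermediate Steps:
$H{\left(D \right)} = - D^{2}$ ($H{\left(D \right)} = - D D = - D^{2}$)
$S{\left(V,f \right)} = 2 V$
$114 S{\left(2,\left(-1\right) 3 \right)} H{\left(8 \right)} = 114 \cdot 2 \cdot 2 \left(- 8^{2}\right) = 114 \cdot 4 \left(\left(-1\right) 64\right) = 456 \left(-64\right) = -29184$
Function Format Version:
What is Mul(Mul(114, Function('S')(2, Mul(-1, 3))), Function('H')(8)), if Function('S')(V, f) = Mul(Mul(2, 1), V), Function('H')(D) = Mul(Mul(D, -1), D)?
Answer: -29184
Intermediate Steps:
Function('H')(D) = Mul(-1, Pow(D, 2)) (Function('H')(D) = Mul(Mul(-1, D), D) = Mul(-1, Pow(D, 2)))
Function('S')(V, f) = Mul(2, V)
Mul(Mul(114, Function('S')(2, Mul(-1, 3))), Function('H')(8)) = Mul(Mul(114, Mul(2, 2)), Mul(-1, Pow(8, 2))) = Mul(Mul(114, 4), Mul(-1, 64)) = Mul(456, -64) = -29184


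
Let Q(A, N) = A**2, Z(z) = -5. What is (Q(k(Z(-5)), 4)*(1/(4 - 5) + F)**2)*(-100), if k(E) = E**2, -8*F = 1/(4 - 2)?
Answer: -4515625/64 ≈ -70557.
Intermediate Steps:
F = -1/16 (F = -1/(8*(4 - 2)) = -1/8/2 = -1/8*1/2 = -1/16 ≈ -0.062500)
(Q(k(Z(-5)), 4)*(1/(4 - 5) + F)**2)*(-100) = (((-5)**2)**2*(1/(4 - 5) - 1/16)**2)*(-100) = (25**2*(1/(-1) - 1/16)**2)*(-100) = (625*(-1 - 1/16)**2)*(-100) = (625*(-17/16)**2)*(-100) = (625*(289/256))*(-100) = (180625/256)*(-100) = -4515625/64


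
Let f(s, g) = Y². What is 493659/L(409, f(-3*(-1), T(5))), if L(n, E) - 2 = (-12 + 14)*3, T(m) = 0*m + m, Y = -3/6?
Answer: 493659/8 ≈ 61707.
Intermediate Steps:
Y = -½ (Y = -3*⅙ = -½ ≈ -0.50000)
T(m) = m (T(m) = 0 + m = m)
f(s, g) = ¼ (f(s, g) = (-½)² = ¼)
L(n, E) = 8 (L(n, E) = 2 + (-12 + 14)*3 = 2 + 2*3 = 2 + 6 = 8)
493659/L(409, f(-3*(-1), T(5))) = 493659/8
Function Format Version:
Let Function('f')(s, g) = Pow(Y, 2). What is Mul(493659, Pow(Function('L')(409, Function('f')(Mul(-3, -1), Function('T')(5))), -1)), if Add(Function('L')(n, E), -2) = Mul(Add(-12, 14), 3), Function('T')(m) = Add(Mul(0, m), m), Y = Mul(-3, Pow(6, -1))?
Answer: Rational(493659, 8) ≈ 61707.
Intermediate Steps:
Y = Rational(-1, 2) (Y = Mul(-3, Rational(1, 6)) = Rational(-1, 2) ≈ -0.50000)
Function('T')(m) = m (Function('T')(m) = Add(0, m) = m)
Function('f')(s, g) = Rational(1, 4) (Function('f')(s, g) = Pow(Rational(-1, 2), 2) = Rational(1, 4))
Function('L')(n, E) = 8 (Function('L')(n, E) = Add(2, Mul(Add(-12, 14), 3)) = Add(2, Mul(2, 3)) = Add(2, 6) = 8)
Mul(493659, Pow(Function('L')(409, Function('f')(Mul(-3, -1), Function('T')(5))), -1)) = Mul(493659, Pow(8, -1)) = Mul(493659, Rational(1, 8)) = Rational(493659, 8)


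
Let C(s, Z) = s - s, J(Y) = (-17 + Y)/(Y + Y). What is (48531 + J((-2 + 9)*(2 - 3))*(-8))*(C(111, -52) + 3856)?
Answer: 1309578576/7 ≈ 1.8708e+8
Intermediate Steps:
J(Y) = (-17 + Y)/(2*Y) (J(Y) = (-17 + Y)/((2*Y)) = (-17 + Y)*(1/(2*Y)) = (-17 + Y)/(2*Y))
C(s, Z) = 0
(48531 + J((-2 + 9)*(2 - 3))*(-8))*(C(111, -52) + 3856) = (48531 + ((-17 + (-2 + 9)*(2 - 3))/(2*(((-2 + 9)*(2 - 3)))))*(-8))*(0 + 3856) = (48531 + ((-17 + 7*(-1))/(2*((7*(-1)))))*(-8))*3856 = (48531 + ((½)*(-17 - 7)/(-7))*(-8))*3856 = (48531 + ((½)*(-⅐)*(-24))*(-8))*3856 = (48531 + (12/7)*(-8))*3856 = (48531 - 96/7)*3856 = (339621/7)*3856 = 1309578576/7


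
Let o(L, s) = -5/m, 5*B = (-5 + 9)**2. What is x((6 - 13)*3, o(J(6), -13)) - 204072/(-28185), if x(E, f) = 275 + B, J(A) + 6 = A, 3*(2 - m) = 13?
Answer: 2681713/9395 ≈ 285.44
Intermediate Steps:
m = -7/3 (m = 2 - 1/3*13 = 2 - 13/3 = -7/3 ≈ -2.3333)
B = 16/5 (B = (-5 + 9)**2/5 = (1/5)*4**2 = (1/5)*16 = 16/5 ≈ 3.2000)
J(A) = -6 + A
o(L, s) = 15/7 (o(L, s) = -5/(-7/3) = -5*(-3/7) = 15/7)
x(E, f) = 1391/5 (x(E, f) = 275 + 16/5 = 1391/5)
x((6 - 13)*3, o(J(6), -13)) - 204072/(-28185) = 1391/5 - 204072/(-28185) = 1391/5 - 204072*(-1/28185) = 1391/5 + 68024/9395 = 2681713/9395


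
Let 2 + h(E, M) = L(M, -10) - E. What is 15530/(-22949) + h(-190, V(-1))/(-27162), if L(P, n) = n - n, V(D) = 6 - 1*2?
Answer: -213070136/311670369 ≈ -0.68364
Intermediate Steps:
V(D) = 4 (V(D) = 6 - 2 = 4)
L(P, n) = 0
h(E, M) = -2 - E (h(E, M) = -2 + (0 - E) = -2 - E)
15530/(-22949) + h(-190, V(-1))/(-27162) = 15530/(-22949) + (-2 - 1*(-190))/(-27162) = 15530*(-1/22949) + (-2 + 190)*(-1/27162) = -15530/22949 + 188*(-1/27162) = -15530/22949 - 94/13581 = -213070136/311670369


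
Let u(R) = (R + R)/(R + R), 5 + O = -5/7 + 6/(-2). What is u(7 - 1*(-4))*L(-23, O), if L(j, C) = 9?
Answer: 9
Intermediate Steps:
O = -61/7 (O = -5 + (-5/7 + 6/(-2)) = -5 + (-5*⅐ + 6*(-½)) = -5 + (-5/7 - 3) = -5 - 26/7 = -61/7 ≈ -8.7143)
u(R) = 1 (u(R) = (2*R)/((2*R)) = (2*R)*(1/(2*R)) = 1)
u(7 - 1*(-4))*L(-23, O) = 1*9 = 9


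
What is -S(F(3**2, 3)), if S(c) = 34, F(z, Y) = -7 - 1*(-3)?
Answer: -34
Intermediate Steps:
F(z, Y) = -4 (F(z, Y) = -7 + 3 = -4)
-S(F(3**2, 3)) = -1*34 = -34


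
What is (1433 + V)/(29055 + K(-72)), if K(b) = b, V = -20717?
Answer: -6428/9661 ≈ -0.66536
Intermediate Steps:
(1433 + V)/(29055 + K(-72)) = (1433 - 20717)/(29055 - 72) = -19284/28983 = -19284*1/28983 = -6428/9661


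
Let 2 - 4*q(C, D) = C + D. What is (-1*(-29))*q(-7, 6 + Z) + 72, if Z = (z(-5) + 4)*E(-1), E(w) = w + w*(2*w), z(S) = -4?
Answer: 375/4 ≈ 93.750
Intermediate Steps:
E(w) = w + 2*w**2
Z = 0 (Z = (-4 + 4)*(-(1 + 2*(-1))) = 0*(-(1 - 2)) = 0*(-1*(-1)) = 0*1 = 0)
q(C, D) = 1/2 - C/4 - D/4 (q(C, D) = 1/2 - (C + D)/4 = 1/2 + (-C/4 - D/4) = 1/2 - C/4 - D/4)
(-1*(-29))*q(-7, 6 + Z) + 72 = (-1*(-29))*(1/2 - 1/4*(-7) - (6 + 0)/4) + 72 = 29*(1/2 + 7/4 - 1/4*6) + 72 = 29*(1/2 + 7/4 - 3/2) + 72 = 29*(3/4) + 72 = 87/4 + 72 = 375/4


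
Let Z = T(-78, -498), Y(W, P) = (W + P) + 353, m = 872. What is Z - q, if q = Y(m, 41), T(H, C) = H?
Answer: -1344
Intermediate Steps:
Y(W, P) = 353 + P + W (Y(W, P) = (P + W) + 353 = 353 + P + W)
q = 1266 (q = 353 + 41 + 872 = 1266)
Z = -78
Z - q = -78 - 1*1266 = -78 - 1266 = -1344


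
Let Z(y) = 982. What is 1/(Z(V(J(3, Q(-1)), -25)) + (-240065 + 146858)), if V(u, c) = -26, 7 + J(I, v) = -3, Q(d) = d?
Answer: -1/92225 ≈ -1.0843e-5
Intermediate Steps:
J(I, v) = -10 (J(I, v) = -7 - 3 = -10)
1/(Z(V(J(3, Q(-1)), -25)) + (-240065 + 146858)) = 1/(982 + (-240065 + 146858)) = 1/(982 - 93207) = 1/(-92225) = -1/92225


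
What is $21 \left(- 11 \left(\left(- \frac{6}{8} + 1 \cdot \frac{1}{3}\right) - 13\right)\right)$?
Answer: $\frac{12397}{4} \approx 3099.3$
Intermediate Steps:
$21 \left(- 11 \left(\left(- \frac{6}{8} + 1 \cdot \frac{1}{3}\right) - 13\right)\right) = 21 \left(- 11 \left(\left(\left(-6\right) \frac{1}{8} + 1 \cdot \frac{1}{3}\right) - 13\right)\right) = 21 \left(- 11 \left(\left(- \frac{3}{4} + \frac{1}{3}\right) - 13\right)\right) = 21 \left(- 11 \left(- \frac{5}{12} - 13\right)\right) = 21 \left(\left(-11\right) \left(- \frac{161}{12}\right)\right) = 21 \cdot \frac{1771}{12} = \frac{12397}{4}$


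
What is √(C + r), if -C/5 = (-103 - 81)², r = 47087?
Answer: 3*I*√13577 ≈ 349.56*I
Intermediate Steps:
C = -169280 (C = -5*(-103 - 81)² = -5*(-184)² = -5*33856 = -169280)
√(C + r) = √(-169280 + 47087) = √(-122193) = 3*I*√13577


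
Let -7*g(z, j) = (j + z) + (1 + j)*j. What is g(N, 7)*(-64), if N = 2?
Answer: 4160/7 ≈ 594.29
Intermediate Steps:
g(z, j) = -j/7 - z/7 - j*(1 + j)/7 (g(z, j) = -((j + z) + (1 + j)*j)/7 = -((j + z) + j*(1 + j))/7 = -(j + z + j*(1 + j))/7 = -j/7 - z/7 - j*(1 + j)/7)
g(N, 7)*(-64) = (-2/7*7 - 1/7*2 - 1/7*7**2)*(-64) = (-2 - 2/7 - 1/7*49)*(-64) = (-2 - 2/7 - 7)*(-64) = -65/7*(-64) = 4160/7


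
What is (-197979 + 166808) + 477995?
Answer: 446824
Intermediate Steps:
(-197979 + 166808) + 477995 = -31171 + 477995 = 446824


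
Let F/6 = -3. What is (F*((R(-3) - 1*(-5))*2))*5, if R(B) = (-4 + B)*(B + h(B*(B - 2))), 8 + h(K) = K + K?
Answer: 23040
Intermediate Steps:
h(K) = -8 + 2*K (h(K) = -8 + (K + K) = -8 + 2*K)
R(B) = (-4 + B)*(-8 + B + 2*B*(-2 + B)) (R(B) = (-4 + B)*(B + (-8 + 2*(B*(B - 2)))) = (-4 + B)*(B + (-8 + 2*(B*(-2 + B)))) = (-4 + B)*(B + (-8 + 2*B*(-2 + B))) = (-4 + B)*(-8 + B + 2*B*(-2 + B)))
F = -18 (F = 6*(-3) = -18)
(F*((R(-3) - 1*(-5))*2))*5 = -18*((32 - 11*(-3)**2 + 2*(-3)**3 + 4*(-3)) - 1*(-5))*2*5 = -18*((32 - 11*9 + 2*(-27) - 12) + 5)*2*5 = -18*((32 - 99 - 54 - 12) + 5)*2*5 = -18*(-133 + 5)*2*5 = -(-2304)*2*5 = -18*(-256)*5 = 4608*5 = 23040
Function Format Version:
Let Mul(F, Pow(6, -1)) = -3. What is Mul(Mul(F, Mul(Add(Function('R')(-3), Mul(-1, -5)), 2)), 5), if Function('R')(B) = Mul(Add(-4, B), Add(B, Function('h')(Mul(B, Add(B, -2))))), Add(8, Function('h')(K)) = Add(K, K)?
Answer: 23040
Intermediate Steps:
Function('h')(K) = Add(-8, Mul(2, K)) (Function('h')(K) = Add(-8, Add(K, K)) = Add(-8, Mul(2, K)))
Function('R')(B) = Mul(Add(-4, B), Add(-8, B, Mul(2, B, Add(-2, B)))) (Function('R')(B) = Mul(Add(-4, B), Add(B, Add(-8, Mul(2, Mul(B, Add(B, -2)))))) = Mul(Add(-4, B), Add(B, Add(-8, Mul(2, Mul(B, Add(-2, B)))))) = Mul(Add(-4, B), Add(B, Add(-8, Mul(2, B, Add(-2, B))))) = Mul(Add(-4, B), Add(-8, B, Mul(2, B, Add(-2, B)))))
F = -18 (F = Mul(6, -3) = -18)
Mul(Mul(F, Mul(Add(Function('R')(-3), Mul(-1, -5)), 2)), 5) = Mul(Mul(-18, Mul(Add(Add(32, Mul(-11, Pow(-3, 2)), Mul(2, Pow(-3, 3)), Mul(4, -3)), Mul(-1, -5)), 2)), 5) = Mul(Mul(-18, Mul(Add(Add(32, Mul(-11, 9), Mul(2, -27), -12), 5), 2)), 5) = Mul(Mul(-18, Mul(Add(Add(32, -99, -54, -12), 5), 2)), 5) = Mul(Mul(-18, Mul(Add(-133, 5), 2)), 5) = Mul(Mul(-18, Mul(-128, 2)), 5) = Mul(Mul(-18, -256), 5) = Mul(4608, 5) = 23040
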